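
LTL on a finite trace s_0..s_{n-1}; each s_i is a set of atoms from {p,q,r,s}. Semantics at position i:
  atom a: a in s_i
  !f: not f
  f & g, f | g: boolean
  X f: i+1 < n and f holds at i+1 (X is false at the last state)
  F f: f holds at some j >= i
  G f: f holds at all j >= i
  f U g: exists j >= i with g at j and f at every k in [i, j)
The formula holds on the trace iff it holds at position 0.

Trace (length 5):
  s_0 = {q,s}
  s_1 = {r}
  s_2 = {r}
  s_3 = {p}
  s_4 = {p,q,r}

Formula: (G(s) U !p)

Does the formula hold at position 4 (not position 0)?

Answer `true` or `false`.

Answer: false

Derivation:
s_0={q,s}: (G(s) U !p)=True G(s)=False s=True !p=True p=False
s_1={r}: (G(s) U !p)=True G(s)=False s=False !p=True p=False
s_2={r}: (G(s) U !p)=True G(s)=False s=False !p=True p=False
s_3={p}: (G(s) U !p)=False G(s)=False s=False !p=False p=True
s_4={p,q,r}: (G(s) U !p)=False G(s)=False s=False !p=False p=True
Evaluating at position 4: result = False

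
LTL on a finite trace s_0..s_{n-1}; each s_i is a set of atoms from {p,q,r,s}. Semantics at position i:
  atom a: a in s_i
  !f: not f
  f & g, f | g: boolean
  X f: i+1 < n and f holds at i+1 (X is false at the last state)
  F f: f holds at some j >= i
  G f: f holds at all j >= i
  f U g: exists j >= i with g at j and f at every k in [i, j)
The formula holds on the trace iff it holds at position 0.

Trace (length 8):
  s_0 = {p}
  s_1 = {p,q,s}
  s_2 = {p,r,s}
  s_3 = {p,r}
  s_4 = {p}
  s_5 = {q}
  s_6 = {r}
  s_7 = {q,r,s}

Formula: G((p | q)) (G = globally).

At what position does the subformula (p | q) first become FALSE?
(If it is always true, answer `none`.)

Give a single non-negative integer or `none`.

Answer: 6

Derivation:
s_0={p}: (p | q)=True p=True q=False
s_1={p,q,s}: (p | q)=True p=True q=True
s_2={p,r,s}: (p | q)=True p=True q=False
s_3={p,r}: (p | q)=True p=True q=False
s_4={p}: (p | q)=True p=True q=False
s_5={q}: (p | q)=True p=False q=True
s_6={r}: (p | q)=False p=False q=False
s_7={q,r,s}: (p | q)=True p=False q=True
G((p | q)) holds globally = False
First violation at position 6.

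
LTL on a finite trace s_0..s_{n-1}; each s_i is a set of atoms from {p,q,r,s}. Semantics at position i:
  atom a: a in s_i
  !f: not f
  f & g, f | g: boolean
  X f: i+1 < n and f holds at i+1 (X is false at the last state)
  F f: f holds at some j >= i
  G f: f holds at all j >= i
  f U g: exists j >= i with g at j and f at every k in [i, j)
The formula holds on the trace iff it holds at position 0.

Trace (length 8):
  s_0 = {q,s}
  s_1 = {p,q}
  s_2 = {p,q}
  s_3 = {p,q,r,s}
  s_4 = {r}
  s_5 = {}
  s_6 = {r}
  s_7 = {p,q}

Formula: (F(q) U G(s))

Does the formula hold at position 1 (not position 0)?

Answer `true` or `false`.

Answer: false

Derivation:
s_0={q,s}: (F(q) U G(s))=False F(q)=True q=True G(s)=False s=True
s_1={p,q}: (F(q) U G(s))=False F(q)=True q=True G(s)=False s=False
s_2={p,q}: (F(q) U G(s))=False F(q)=True q=True G(s)=False s=False
s_3={p,q,r,s}: (F(q) U G(s))=False F(q)=True q=True G(s)=False s=True
s_4={r}: (F(q) U G(s))=False F(q)=True q=False G(s)=False s=False
s_5={}: (F(q) U G(s))=False F(q)=True q=False G(s)=False s=False
s_6={r}: (F(q) U G(s))=False F(q)=True q=False G(s)=False s=False
s_7={p,q}: (F(q) U G(s))=False F(q)=True q=True G(s)=False s=False
Evaluating at position 1: result = False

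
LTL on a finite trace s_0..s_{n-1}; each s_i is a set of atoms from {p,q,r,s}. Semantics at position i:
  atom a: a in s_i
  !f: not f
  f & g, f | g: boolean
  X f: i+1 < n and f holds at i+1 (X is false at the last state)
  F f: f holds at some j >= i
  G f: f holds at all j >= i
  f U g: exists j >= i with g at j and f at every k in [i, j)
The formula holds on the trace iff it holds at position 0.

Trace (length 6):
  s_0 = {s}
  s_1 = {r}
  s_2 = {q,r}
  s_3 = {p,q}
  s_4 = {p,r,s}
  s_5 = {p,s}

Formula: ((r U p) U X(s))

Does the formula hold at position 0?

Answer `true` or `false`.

s_0={s}: ((r U p) U X(s))=False (r U p)=False r=False p=False X(s)=False s=True
s_1={r}: ((r U p) U X(s))=True (r U p)=True r=True p=False X(s)=False s=False
s_2={q,r}: ((r U p) U X(s))=True (r U p)=True r=True p=False X(s)=False s=False
s_3={p,q}: ((r U p) U X(s))=True (r U p)=True r=False p=True X(s)=True s=False
s_4={p,r,s}: ((r U p) U X(s))=True (r U p)=True r=True p=True X(s)=True s=True
s_5={p,s}: ((r U p) U X(s))=False (r U p)=True r=False p=True X(s)=False s=True

Answer: false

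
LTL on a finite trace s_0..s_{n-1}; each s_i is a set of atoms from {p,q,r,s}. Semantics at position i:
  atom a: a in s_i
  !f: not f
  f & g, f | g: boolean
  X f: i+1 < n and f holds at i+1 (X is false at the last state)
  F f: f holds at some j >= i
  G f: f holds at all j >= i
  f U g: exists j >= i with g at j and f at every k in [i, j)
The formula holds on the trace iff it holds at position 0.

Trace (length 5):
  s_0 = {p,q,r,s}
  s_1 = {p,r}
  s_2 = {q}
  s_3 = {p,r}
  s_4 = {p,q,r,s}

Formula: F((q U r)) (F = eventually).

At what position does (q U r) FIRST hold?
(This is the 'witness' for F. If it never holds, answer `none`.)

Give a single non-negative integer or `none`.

Answer: 0

Derivation:
s_0={p,q,r,s}: (q U r)=True q=True r=True
s_1={p,r}: (q U r)=True q=False r=True
s_2={q}: (q U r)=True q=True r=False
s_3={p,r}: (q U r)=True q=False r=True
s_4={p,q,r,s}: (q U r)=True q=True r=True
F((q U r)) holds; first witness at position 0.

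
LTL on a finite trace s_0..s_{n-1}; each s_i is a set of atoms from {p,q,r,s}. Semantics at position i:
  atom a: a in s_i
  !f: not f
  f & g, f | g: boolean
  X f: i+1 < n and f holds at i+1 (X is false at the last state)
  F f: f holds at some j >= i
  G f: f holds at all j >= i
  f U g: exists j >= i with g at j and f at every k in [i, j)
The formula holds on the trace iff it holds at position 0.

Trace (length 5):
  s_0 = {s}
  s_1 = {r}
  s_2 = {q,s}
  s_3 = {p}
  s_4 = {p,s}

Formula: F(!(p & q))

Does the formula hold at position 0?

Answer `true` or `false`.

Answer: true

Derivation:
s_0={s}: F(!(p & q))=True !(p & q)=True (p & q)=False p=False q=False
s_1={r}: F(!(p & q))=True !(p & q)=True (p & q)=False p=False q=False
s_2={q,s}: F(!(p & q))=True !(p & q)=True (p & q)=False p=False q=True
s_3={p}: F(!(p & q))=True !(p & q)=True (p & q)=False p=True q=False
s_4={p,s}: F(!(p & q))=True !(p & q)=True (p & q)=False p=True q=False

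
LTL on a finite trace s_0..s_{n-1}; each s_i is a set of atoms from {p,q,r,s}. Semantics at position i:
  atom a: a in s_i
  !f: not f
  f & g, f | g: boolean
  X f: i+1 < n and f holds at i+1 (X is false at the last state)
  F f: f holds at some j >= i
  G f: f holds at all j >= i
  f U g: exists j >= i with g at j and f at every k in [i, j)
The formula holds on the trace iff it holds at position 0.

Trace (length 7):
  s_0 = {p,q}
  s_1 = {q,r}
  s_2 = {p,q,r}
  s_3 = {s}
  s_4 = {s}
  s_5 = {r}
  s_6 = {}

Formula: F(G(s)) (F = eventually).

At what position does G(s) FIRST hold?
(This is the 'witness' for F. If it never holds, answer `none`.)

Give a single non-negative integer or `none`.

s_0={p,q}: G(s)=False s=False
s_1={q,r}: G(s)=False s=False
s_2={p,q,r}: G(s)=False s=False
s_3={s}: G(s)=False s=True
s_4={s}: G(s)=False s=True
s_5={r}: G(s)=False s=False
s_6={}: G(s)=False s=False
F(G(s)) does not hold (no witness exists).

Answer: none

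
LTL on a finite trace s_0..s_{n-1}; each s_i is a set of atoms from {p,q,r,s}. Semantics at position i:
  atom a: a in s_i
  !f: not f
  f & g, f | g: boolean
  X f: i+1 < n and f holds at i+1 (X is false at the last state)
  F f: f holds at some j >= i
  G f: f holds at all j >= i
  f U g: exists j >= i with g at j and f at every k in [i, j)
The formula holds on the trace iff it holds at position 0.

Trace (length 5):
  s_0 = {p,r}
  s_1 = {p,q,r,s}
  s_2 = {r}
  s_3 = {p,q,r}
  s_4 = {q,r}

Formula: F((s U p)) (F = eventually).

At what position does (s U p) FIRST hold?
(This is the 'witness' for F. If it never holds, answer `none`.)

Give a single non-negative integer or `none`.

Answer: 0

Derivation:
s_0={p,r}: (s U p)=True s=False p=True
s_1={p,q,r,s}: (s U p)=True s=True p=True
s_2={r}: (s U p)=False s=False p=False
s_3={p,q,r}: (s U p)=True s=False p=True
s_4={q,r}: (s U p)=False s=False p=False
F((s U p)) holds; first witness at position 0.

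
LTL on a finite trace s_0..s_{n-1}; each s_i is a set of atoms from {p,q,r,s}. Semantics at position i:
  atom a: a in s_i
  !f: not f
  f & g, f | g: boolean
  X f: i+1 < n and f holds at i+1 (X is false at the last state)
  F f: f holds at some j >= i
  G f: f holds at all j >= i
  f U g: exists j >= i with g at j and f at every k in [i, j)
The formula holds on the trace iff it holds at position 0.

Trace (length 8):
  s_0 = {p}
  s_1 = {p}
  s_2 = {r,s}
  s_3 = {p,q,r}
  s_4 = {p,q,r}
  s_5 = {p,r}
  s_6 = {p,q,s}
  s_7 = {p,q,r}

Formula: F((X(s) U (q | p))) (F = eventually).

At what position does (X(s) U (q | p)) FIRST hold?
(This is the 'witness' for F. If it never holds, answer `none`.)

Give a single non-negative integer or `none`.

Answer: 0

Derivation:
s_0={p}: (X(s) U (q | p))=True X(s)=False s=False (q | p)=True q=False p=True
s_1={p}: (X(s) U (q | p))=True X(s)=True s=False (q | p)=True q=False p=True
s_2={r,s}: (X(s) U (q | p))=False X(s)=False s=True (q | p)=False q=False p=False
s_3={p,q,r}: (X(s) U (q | p))=True X(s)=False s=False (q | p)=True q=True p=True
s_4={p,q,r}: (X(s) U (q | p))=True X(s)=False s=False (q | p)=True q=True p=True
s_5={p,r}: (X(s) U (q | p))=True X(s)=True s=False (q | p)=True q=False p=True
s_6={p,q,s}: (X(s) U (q | p))=True X(s)=False s=True (q | p)=True q=True p=True
s_7={p,q,r}: (X(s) U (q | p))=True X(s)=False s=False (q | p)=True q=True p=True
F((X(s) U (q | p))) holds; first witness at position 0.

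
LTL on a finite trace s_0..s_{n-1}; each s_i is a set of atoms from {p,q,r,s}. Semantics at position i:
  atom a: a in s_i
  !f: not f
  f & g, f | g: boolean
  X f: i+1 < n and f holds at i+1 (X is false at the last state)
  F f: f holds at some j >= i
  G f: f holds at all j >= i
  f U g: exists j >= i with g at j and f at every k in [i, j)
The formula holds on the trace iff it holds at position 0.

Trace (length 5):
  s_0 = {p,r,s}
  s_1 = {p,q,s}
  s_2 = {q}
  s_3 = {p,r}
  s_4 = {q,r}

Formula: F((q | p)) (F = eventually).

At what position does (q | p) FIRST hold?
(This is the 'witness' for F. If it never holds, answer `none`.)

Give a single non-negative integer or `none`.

Answer: 0

Derivation:
s_0={p,r,s}: (q | p)=True q=False p=True
s_1={p,q,s}: (q | p)=True q=True p=True
s_2={q}: (q | p)=True q=True p=False
s_3={p,r}: (q | p)=True q=False p=True
s_4={q,r}: (q | p)=True q=True p=False
F((q | p)) holds; first witness at position 0.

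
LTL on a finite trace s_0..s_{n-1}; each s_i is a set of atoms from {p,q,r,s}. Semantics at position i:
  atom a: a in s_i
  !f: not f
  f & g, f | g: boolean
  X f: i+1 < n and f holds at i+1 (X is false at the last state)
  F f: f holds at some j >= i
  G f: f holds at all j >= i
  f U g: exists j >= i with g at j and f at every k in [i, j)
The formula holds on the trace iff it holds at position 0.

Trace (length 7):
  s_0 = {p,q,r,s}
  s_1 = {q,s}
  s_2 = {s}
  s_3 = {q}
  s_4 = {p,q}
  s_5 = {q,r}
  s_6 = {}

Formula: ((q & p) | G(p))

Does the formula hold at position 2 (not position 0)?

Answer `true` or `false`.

Answer: false

Derivation:
s_0={p,q,r,s}: ((q & p) | G(p))=True (q & p)=True q=True p=True G(p)=False
s_1={q,s}: ((q & p) | G(p))=False (q & p)=False q=True p=False G(p)=False
s_2={s}: ((q & p) | G(p))=False (q & p)=False q=False p=False G(p)=False
s_3={q}: ((q & p) | G(p))=False (q & p)=False q=True p=False G(p)=False
s_4={p,q}: ((q & p) | G(p))=True (q & p)=True q=True p=True G(p)=False
s_5={q,r}: ((q & p) | G(p))=False (q & p)=False q=True p=False G(p)=False
s_6={}: ((q & p) | G(p))=False (q & p)=False q=False p=False G(p)=False
Evaluating at position 2: result = False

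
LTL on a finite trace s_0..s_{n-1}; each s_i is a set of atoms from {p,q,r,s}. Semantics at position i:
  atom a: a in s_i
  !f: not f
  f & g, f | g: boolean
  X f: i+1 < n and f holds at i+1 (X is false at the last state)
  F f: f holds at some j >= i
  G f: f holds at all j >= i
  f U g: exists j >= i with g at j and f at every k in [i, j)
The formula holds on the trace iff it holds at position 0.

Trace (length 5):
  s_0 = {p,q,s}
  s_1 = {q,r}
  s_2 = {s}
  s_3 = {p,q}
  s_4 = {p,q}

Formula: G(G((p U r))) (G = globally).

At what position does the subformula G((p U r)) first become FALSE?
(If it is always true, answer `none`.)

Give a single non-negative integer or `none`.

s_0={p,q,s}: G((p U r))=False (p U r)=True p=True r=False
s_1={q,r}: G((p U r))=False (p U r)=True p=False r=True
s_2={s}: G((p U r))=False (p U r)=False p=False r=False
s_3={p,q}: G((p U r))=False (p U r)=False p=True r=False
s_4={p,q}: G((p U r))=False (p U r)=False p=True r=False
G(G((p U r))) holds globally = False
First violation at position 0.

Answer: 0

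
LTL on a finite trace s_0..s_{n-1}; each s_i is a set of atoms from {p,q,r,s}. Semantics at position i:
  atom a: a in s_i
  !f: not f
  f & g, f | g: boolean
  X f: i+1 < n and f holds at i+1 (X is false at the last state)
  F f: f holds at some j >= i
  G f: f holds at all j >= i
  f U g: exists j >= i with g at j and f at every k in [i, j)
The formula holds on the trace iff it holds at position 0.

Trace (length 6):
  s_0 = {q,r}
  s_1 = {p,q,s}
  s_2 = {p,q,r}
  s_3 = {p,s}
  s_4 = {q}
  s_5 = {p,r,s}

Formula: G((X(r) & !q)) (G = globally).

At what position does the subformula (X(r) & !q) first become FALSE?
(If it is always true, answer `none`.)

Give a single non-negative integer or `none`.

s_0={q,r}: (X(r) & !q)=False X(r)=False r=True !q=False q=True
s_1={p,q,s}: (X(r) & !q)=False X(r)=True r=False !q=False q=True
s_2={p,q,r}: (X(r) & !q)=False X(r)=False r=True !q=False q=True
s_3={p,s}: (X(r) & !q)=False X(r)=False r=False !q=True q=False
s_4={q}: (X(r) & !q)=False X(r)=True r=False !q=False q=True
s_5={p,r,s}: (X(r) & !q)=False X(r)=False r=True !q=True q=False
G((X(r) & !q)) holds globally = False
First violation at position 0.

Answer: 0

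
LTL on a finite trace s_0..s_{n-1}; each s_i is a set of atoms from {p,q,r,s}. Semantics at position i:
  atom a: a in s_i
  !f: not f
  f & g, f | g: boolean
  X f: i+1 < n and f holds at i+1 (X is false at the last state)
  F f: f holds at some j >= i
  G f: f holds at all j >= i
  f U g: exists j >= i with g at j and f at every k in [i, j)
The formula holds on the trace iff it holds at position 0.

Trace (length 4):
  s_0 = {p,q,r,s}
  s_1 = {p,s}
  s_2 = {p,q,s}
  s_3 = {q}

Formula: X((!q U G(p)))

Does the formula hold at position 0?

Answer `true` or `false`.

s_0={p,q,r,s}: X((!q U G(p)))=False (!q U G(p))=False !q=False q=True G(p)=False p=True
s_1={p,s}: X((!q U G(p)))=False (!q U G(p))=False !q=True q=False G(p)=False p=True
s_2={p,q,s}: X((!q U G(p)))=False (!q U G(p))=False !q=False q=True G(p)=False p=True
s_3={q}: X((!q U G(p)))=False (!q U G(p))=False !q=False q=True G(p)=False p=False

Answer: false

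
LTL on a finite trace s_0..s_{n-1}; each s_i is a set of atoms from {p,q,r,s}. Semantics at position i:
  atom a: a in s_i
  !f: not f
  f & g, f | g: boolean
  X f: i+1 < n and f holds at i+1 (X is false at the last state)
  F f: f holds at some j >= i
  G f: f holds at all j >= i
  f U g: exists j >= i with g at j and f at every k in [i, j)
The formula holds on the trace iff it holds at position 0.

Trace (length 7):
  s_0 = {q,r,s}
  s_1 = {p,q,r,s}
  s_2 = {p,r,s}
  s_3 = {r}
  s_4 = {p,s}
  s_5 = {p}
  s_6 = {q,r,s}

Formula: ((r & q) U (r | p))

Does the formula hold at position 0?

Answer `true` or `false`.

s_0={q,r,s}: ((r & q) U (r | p))=True (r & q)=True r=True q=True (r | p)=True p=False
s_1={p,q,r,s}: ((r & q) U (r | p))=True (r & q)=True r=True q=True (r | p)=True p=True
s_2={p,r,s}: ((r & q) U (r | p))=True (r & q)=False r=True q=False (r | p)=True p=True
s_3={r}: ((r & q) U (r | p))=True (r & q)=False r=True q=False (r | p)=True p=False
s_4={p,s}: ((r & q) U (r | p))=True (r & q)=False r=False q=False (r | p)=True p=True
s_5={p}: ((r & q) U (r | p))=True (r & q)=False r=False q=False (r | p)=True p=True
s_6={q,r,s}: ((r & q) U (r | p))=True (r & q)=True r=True q=True (r | p)=True p=False

Answer: true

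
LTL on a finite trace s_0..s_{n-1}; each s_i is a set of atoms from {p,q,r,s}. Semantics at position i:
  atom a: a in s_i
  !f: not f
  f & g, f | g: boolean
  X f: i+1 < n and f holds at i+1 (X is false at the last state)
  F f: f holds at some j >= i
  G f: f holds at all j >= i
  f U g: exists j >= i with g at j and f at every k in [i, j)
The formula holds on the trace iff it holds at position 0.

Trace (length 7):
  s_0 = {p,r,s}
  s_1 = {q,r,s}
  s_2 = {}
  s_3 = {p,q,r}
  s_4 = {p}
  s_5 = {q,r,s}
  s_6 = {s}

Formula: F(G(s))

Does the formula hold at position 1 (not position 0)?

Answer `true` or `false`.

Answer: true

Derivation:
s_0={p,r,s}: F(G(s))=True G(s)=False s=True
s_1={q,r,s}: F(G(s))=True G(s)=False s=True
s_2={}: F(G(s))=True G(s)=False s=False
s_3={p,q,r}: F(G(s))=True G(s)=False s=False
s_4={p}: F(G(s))=True G(s)=False s=False
s_5={q,r,s}: F(G(s))=True G(s)=True s=True
s_6={s}: F(G(s))=True G(s)=True s=True
Evaluating at position 1: result = True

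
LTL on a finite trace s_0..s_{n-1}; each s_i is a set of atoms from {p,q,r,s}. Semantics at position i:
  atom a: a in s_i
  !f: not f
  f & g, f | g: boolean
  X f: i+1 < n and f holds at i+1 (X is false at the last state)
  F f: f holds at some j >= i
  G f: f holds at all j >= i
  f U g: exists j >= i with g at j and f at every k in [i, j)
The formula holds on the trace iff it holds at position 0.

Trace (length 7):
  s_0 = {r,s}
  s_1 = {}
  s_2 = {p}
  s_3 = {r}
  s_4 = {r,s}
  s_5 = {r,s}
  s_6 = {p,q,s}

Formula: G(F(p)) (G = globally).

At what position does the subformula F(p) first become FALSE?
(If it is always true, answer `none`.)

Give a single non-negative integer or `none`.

s_0={r,s}: F(p)=True p=False
s_1={}: F(p)=True p=False
s_2={p}: F(p)=True p=True
s_3={r}: F(p)=True p=False
s_4={r,s}: F(p)=True p=False
s_5={r,s}: F(p)=True p=False
s_6={p,q,s}: F(p)=True p=True
G(F(p)) holds globally = True
No violation — formula holds at every position.

Answer: none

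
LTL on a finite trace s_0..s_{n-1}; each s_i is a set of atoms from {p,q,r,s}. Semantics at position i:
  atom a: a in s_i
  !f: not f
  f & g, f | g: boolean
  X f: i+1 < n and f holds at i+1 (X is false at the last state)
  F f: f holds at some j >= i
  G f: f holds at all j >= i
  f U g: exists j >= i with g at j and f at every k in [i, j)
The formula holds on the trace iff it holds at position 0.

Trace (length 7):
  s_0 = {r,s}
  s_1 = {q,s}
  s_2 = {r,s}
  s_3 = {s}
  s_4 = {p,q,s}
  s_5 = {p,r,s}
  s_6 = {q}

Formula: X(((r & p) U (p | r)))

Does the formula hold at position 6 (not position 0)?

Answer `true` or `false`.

s_0={r,s}: X(((r & p) U (p | r)))=False ((r & p) U (p | r))=True (r & p)=False r=True p=False (p | r)=True
s_1={q,s}: X(((r & p) U (p | r)))=True ((r & p) U (p | r))=False (r & p)=False r=False p=False (p | r)=False
s_2={r,s}: X(((r & p) U (p | r)))=False ((r & p) U (p | r))=True (r & p)=False r=True p=False (p | r)=True
s_3={s}: X(((r & p) U (p | r)))=True ((r & p) U (p | r))=False (r & p)=False r=False p=False (p | r)=False
s_4={p,q,s}: X(((r & p) U (p | r)))=True ((r & p) U (p | r))=True (r & p)=False r=False p=True (p | r)=True
s_5={p,r,s}: X(((r & p) U (p | r)))=False ((r & p) U (p | r))=True (r & p)=True r=True p=True (p | r)=True
s_6={q}: X(((r & p) U (p | r)))=False ((r & p) U (p | r))=False (r & p)=False r=False p=False (p | r)=False
Evaluating at position 6: result = False

Answer: false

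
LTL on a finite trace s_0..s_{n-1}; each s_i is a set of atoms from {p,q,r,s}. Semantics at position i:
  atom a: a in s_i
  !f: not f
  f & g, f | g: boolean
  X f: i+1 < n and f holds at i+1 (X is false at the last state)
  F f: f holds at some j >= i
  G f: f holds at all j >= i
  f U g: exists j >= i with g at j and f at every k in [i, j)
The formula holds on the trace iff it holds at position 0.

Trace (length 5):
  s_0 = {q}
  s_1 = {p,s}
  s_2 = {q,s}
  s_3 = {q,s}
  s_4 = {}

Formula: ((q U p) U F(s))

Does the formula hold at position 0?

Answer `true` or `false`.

s_0={q}: ((q U p) U F(s))=True (q U p)=True q=True p=False F(s)=True s=False
s_1={p,s}: ((q U p) U F(s))=True (q U p)=True q=False p=True F(s)=True s=True
s_2={q,s}: ((q U p) U F(s))=True (q U p)=False q=True p=False F(s)=True s=True
s_3={q,s}: ((q U p) U F(s))=True (q U p)=False q=True p=False F(s)=True s=True
s_4={}: ((q U p) U F(s))=False (q U p)=False q=False p=False F(s)=False s=False

Answer: true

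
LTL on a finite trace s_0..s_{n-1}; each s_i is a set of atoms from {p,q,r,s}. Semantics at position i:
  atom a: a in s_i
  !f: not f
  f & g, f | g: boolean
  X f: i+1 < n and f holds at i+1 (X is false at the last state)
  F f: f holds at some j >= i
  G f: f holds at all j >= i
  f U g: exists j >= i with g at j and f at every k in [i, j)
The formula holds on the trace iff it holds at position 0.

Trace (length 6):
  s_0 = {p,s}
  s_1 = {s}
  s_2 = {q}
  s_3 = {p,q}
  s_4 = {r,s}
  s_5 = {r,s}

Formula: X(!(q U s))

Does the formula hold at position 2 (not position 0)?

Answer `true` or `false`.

s_0={p,s}: X(!(q U s))=False !(q U s)=False (q U s)=True q=False s=True
s_1={s}: X(!(q U s))=False !(q U s)=False (q U s)=True q=False s=True
s_2={q}: X(!(q U s))=False !(q U s)=False (q U s)=True q=True s=False
s_3={p,q}: X(!(q U s))=False !(q U s)=False (q U s)=True q=True s=False
s_4={r,s}: X(!(q U s))=False !(q U s)=False (q U s)=True q=False s=True
s_5={r,s}: X(!(q U s))=False !(q U s)=False (q U s)=True q=False s=True
Evaluating at position 2: result = False

Answer: false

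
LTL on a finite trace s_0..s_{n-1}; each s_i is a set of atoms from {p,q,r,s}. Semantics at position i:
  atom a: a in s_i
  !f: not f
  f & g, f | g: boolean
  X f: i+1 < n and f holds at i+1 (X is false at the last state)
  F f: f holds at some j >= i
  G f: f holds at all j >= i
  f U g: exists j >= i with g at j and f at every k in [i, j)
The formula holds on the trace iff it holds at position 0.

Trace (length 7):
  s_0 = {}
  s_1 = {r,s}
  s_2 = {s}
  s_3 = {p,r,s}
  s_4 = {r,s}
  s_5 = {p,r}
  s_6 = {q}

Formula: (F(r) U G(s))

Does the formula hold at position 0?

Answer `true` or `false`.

s_0={}: (F(r) U G(s))=False F(r)=True r=False G(s)=False s=False
s_1={r,s}: (F(r) U G(s))=False F(r)=True r=True G(s)=False s=True
s_2={s}: (F(r) U G(s))=False F(r)=True r=False G(s)=False s=True
s_3={p,r,s}: (F(r) U G(s))=False F(r)=True r=True G(s)=False s=True
s_4={r,s}: (F(r) U G(s))=False F(r)=True r=True G(s)=False s=True
s_5={p,r}: (F(r) U G(s))=False F(r)=True r=True G(s)=False s=False
s_6={q}: (F(r) U G(s))=False F(r)=False r=False G(s)=False s=False

Answer: false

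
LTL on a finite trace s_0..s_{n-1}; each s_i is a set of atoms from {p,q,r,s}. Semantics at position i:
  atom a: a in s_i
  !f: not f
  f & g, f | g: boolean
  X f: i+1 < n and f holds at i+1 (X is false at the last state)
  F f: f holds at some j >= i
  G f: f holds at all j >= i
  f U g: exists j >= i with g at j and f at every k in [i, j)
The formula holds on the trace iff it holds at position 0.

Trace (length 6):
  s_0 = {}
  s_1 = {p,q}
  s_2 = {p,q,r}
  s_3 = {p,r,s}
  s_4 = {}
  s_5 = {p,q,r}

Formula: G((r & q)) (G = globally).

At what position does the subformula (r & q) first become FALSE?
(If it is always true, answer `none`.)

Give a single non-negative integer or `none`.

s_0={}: (r & q)=False r=False q=False
s_1={p,q}: (r & q)=False r=False q=True
s_2={p,q,r}: (r & q)=True r=True q=True
s_3={p,r,s}: (r & q)=False r=True q=False
s_4={}: (r & q)=False r=False q=False
s_5={p,q,r}: (r & q)=True r=True q=True
G((r & q)) holds globally = False
First violation at position 0.

Answer: 0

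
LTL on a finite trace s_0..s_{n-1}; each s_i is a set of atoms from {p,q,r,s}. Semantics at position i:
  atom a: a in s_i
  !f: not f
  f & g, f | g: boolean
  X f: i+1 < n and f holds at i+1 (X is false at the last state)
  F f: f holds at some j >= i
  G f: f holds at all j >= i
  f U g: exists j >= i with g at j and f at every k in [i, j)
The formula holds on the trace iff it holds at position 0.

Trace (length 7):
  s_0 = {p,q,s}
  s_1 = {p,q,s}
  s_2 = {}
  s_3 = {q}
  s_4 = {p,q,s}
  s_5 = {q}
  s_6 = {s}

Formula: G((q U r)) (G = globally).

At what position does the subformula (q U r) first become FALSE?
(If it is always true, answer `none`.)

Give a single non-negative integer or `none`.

Answer: 0

Derivation:
s_0={p,q,s}: (q U r)=False q=True r=False
s_1={p,q,s}: (q U r)=False q=True r=False
s_2={}: (q U r)=False q=False r=False
s_3={q}: (q U r)=False q=True r=False
s_4={p,q,s}: (q U r)=False q=True r=False
s_5={q}: (q U r)=False q=True r=False
s_6={s}: (q U r)=False q=False r=False
G((q U r)) holds globally = False
First violation at position 0.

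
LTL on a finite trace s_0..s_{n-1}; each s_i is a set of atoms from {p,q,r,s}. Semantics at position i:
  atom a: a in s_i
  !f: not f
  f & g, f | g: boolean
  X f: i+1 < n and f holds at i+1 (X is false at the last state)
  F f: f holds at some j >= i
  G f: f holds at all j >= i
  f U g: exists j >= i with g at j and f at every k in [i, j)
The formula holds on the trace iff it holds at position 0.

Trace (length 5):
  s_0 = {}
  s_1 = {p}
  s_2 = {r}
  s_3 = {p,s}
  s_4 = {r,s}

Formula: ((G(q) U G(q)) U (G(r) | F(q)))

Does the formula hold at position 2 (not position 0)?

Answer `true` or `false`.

Answer: false

Derivation:
s_0={}: ((G(q) U G(q)) U (G(r) | F(q)))=False (G(q) U G(q))=False G(q)=False q=False (G(r) | F(q))=False G(r)=False r=False F(q)=False
s_1={p}: ((G(q) U G(q)) U (G(r) | F(q)))=False (G(q) U G(q))=False G(q)=False q=False (G(r) | F(q))=False G(r)=False r=False F(q)=False
s_2={r}: ((G(q) U G(q)) U (G(r) | F(q)))=False (G(q) U G(q))=False G(q)=False q=False (G(r) | F(q))=False G(r)=False r=True F(q)=False
s_3={p,s}: ((G(q) U G(q)) U (G(r) | F(q)))=False (G(q) U G(q))=False G(q)=False q=False (G(r) | F(q))=False G(r)=False r=False F(q)=False
s_4={r,s}: ((G(q) U G(q)) U (G(r) | F(q)))=True (G(q) U G(q))=False G(q)=False q=False (G(r) | F(q))=True G(r)=True r=True F(q)=False
Evaluating at position 2: result = False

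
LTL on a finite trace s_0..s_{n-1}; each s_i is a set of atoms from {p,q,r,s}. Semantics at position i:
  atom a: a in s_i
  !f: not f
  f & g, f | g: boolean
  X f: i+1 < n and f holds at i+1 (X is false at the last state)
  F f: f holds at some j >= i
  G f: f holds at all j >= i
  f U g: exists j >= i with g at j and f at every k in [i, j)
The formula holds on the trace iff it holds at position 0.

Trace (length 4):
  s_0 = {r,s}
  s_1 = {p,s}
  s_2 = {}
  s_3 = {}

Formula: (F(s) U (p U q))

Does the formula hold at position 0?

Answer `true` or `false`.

s_0={r,s}: (F(s) U (p U q))=False F(s)=True s=True (p U q)=False p=False q=False
s_1={p,s}: (F(s) U (p U q))=False F(s)=True s=True (p U q)=False p=True q=False
s_2={}: (F(s) U (p U q))=False F(s)=False s=False (p U q)=False p=False q=False
s_3={}: (F(s) U (p U q))=False F(s)=False s=False (p U q)=False p=False q=False

Answer: false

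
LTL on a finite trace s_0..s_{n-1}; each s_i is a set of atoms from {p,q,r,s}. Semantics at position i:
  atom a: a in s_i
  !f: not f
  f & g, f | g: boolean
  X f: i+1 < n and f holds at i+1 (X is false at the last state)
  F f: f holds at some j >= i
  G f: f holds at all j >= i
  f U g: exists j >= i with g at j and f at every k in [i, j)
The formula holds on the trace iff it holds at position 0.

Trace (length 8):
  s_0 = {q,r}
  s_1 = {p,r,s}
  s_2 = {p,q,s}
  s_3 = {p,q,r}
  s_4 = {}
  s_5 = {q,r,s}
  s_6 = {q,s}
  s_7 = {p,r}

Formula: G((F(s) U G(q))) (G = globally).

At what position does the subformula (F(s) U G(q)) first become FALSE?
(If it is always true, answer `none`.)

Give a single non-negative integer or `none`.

s_0={q,r}: (F(s) U G(q))=False F(s)=True s=False G(q)=False q=True
s_1={p,r,s}: (F(s) U G(q))=False F(s)=True s=True G(q)=False q=False
s_2={p,q,s}: (F(s) U G(q))=False F(s)=True s=True G(q)=False q=True
s_3={p,q,r}: (F(s) U G(q))=False F(s)=True s=False G(q)=False q=True
s_4={}: (F(s) U G(q))=False F(s)=True s=False G(q)=False q=False
s_5={q,r,s}: (F(s) U G(q))=False F(s)=True s=True G(q)=False q=True
s_6={q,s}: (F(s) U G(q))=False F(s)=True s=True G(q)=False q=True
s_7={p,r}: (F(s) U G(q))=False F(s)=False s=False G(q)=False q=False
G((F(s) U G(q))) holds globally = False
First violation at position 0.

Answer: 0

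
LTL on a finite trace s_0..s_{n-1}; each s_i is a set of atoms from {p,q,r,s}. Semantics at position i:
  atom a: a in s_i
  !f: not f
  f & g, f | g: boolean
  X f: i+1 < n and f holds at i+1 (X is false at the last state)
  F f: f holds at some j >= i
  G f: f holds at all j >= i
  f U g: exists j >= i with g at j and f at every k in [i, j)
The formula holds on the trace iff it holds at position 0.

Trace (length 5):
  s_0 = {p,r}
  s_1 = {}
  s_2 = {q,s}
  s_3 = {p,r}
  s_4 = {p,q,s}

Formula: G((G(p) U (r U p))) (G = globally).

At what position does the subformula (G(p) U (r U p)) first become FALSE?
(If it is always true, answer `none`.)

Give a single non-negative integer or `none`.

s_0={p,r}: (G(p) U (r U p))=True G(p)=False p=True (r U p)=True r=True
s_1={}: (G(p) U (r U p))=False G(p)=False p=False (r U p)=False r=False
s_2={q,s}: (G(p) U (r U p))=False G(p)=False p=False (r U p)=False r=False
s_3={p,r}: (G(p) U (r U p))=True G(p)=True p=True (r U p)=True r=True
s_4={p,q,s}: (G(p) U (r U p))=True G(p)=True p=True (r U p)=True r=False
G((G(p) U (r U p))) holds globally = False
First violation at position 1.

Answer: 1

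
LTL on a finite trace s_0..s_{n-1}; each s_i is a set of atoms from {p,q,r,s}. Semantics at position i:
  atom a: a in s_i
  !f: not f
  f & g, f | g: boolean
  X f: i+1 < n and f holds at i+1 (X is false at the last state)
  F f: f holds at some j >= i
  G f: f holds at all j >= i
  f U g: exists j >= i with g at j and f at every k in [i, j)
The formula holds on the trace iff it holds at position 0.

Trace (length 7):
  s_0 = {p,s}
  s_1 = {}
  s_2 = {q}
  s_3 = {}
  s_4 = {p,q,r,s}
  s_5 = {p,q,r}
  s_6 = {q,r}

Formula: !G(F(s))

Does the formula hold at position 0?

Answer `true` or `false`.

Answer: true

Derivation:
s_0={p,s}: !G(F(s))=True G(F(s))=False F(s)=True s=True
s_1={}: !G(F(s))=True G(F(s))=False F(s)=True s=False
s_2={q}: !G(F(s))=True G(F(s))=False F(s)=True s=False
s_3={}: !G(F(s))=True G(F(s))=False F(s)=True s=False
s_4={p,q,r,s}: !G(F(s))=True G(F(s))=False F(s)=True s=True
s_5={p,q,r}: !G(F(s))=True G(F(s))=False F(s)=False s=False
s_6={q,r}: !G(F(s))=True G(F(s))=False F(s)=False s=False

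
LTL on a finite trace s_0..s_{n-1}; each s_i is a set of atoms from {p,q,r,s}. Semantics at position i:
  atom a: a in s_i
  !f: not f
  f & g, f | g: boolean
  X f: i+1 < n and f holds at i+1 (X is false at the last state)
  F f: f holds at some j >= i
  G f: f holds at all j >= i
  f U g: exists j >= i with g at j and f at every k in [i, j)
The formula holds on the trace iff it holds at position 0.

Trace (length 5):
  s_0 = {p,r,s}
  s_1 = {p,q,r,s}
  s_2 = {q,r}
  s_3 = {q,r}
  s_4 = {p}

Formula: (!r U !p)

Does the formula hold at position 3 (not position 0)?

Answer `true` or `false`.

Answer: true

Derivation:
s_0={p,r,s}: (!r U !p)=False !r=False r=True !p=False p=True
s_1={p,q,r,s}: (!r U !p)=False !r=False r=True !p=False p=True
s_2={q,r}: (!r U !p)=True !r=False r=True !p=True p=False
s_3={q,r}: (!r U !p)=True !r=False r=True !p=True p=False
s_4={p}: (!r U !p)=False !r=True r=False !p=False p=True
Evaluating at position 3: result = True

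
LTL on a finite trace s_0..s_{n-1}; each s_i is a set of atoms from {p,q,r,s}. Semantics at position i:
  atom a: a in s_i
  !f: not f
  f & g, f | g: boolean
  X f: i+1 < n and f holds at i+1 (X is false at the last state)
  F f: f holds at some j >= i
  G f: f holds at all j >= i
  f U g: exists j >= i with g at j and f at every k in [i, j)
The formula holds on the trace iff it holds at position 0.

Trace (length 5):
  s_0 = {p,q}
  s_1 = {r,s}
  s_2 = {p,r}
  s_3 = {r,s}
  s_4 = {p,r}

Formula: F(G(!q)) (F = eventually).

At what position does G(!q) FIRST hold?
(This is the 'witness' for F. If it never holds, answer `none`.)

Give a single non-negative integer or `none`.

s_0={p,q}: G(!q)=False !q=False q=True
s_1={r,s}: G(!q)=True !q=True q=False
s_2={p,r}: G(!q)=True !q=True q=False
s_3={r,s}: G(!q)=True !q=True q=False
s_4={p,r}: G(!q)=True !q=True q=False
F(G(!q)) holds; first witness at position 1.

Answer: 1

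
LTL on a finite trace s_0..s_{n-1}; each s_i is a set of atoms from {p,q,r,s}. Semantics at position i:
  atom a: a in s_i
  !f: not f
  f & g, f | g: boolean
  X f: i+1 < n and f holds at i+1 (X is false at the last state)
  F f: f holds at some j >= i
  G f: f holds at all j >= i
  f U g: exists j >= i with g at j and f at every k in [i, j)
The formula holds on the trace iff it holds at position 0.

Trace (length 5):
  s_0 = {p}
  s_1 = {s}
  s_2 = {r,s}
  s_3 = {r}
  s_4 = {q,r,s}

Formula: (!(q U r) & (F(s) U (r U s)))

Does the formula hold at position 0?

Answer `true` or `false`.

s_0={p}: (!(q U r) & (F(s) U (r U s)))=True !(q U r)=True (q U r)=False q=False r=False (F(s) U (r U s))=True F(s)=True s=False (r U s)=False
s_1={s}: (!(q U r) & (F(s) U (r U s)))=True !(q U r)=True (q U r)=False q=False r=False (F(s) U (r U s))=True F(s)=True s=True (r U s)=True
s_2={r,s}: (!(q U r) & (F(s) U (r U s)))=False !(q U r)=False (q U r)=True q=False r=True (F(s) U (r U s))=True F(s)=True s=True (r U s)=True
s_3={r}: (!(q U r) & (F(s) U (r U s)))=False !(q U r)=False (q U r)=True q=False r=True (F(s) U (r U s))=True F(s)=True s=False (r U s)=True
s_4={q,r,s}: (!(q U r) & (F(s) U (r U s)))=False !(q U r)=False (q U r)=True q=True r=True (F(s) U (r U s))=True F(s)=True s=True (r U s)=True

Answer: true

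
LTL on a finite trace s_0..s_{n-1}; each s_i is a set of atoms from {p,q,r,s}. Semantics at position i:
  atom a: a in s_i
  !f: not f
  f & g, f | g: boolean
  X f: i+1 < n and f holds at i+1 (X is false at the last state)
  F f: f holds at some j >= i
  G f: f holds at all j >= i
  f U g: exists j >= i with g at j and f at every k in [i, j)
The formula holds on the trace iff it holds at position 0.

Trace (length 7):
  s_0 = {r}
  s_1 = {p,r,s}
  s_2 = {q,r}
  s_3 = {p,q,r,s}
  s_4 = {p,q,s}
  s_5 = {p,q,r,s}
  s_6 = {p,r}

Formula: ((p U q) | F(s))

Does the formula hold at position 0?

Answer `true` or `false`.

Answer: true

Derivation:
s_0={r}: ((p U q) | F(s))=True (p U q)=False p=False q=False F(s)=True s=False
s_1={p,r,s}: ((p U q) | F(s))=True (p U q)=True p=True q=False F(s)=True s=True
s_2={q,r}: ((p U q) | F(s))=True (p U q)=True p=False q=True F(s)=True s=False
s_3={p,q,r,s}: ((p U q) | F(s))=True (p U q)=True p=True q=True F(s)=True s=True
s_4={p,q,s}: ((p U q) | F(s))=True (p U q)=True p=True q=True F(s)=True s=True
s_5={p,q,r,s}: ((p U q) | F(s))=True (p U q)=True p=True q=True F(s)=True s=True
s_6={p,r}: ((p U q) | F(s))=False (p U q)=False p=True q=False F(s)=False s=False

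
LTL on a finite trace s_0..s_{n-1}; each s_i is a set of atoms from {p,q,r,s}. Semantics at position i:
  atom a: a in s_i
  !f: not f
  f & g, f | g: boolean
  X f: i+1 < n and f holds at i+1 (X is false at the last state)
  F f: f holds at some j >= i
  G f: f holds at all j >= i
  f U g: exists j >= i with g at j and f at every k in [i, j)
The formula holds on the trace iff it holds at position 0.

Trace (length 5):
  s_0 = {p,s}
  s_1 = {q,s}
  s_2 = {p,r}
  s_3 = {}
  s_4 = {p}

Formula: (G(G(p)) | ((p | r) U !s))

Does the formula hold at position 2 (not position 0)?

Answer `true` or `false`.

Answer: true

Derivation:
s_0={p,s}: (G(G(p)) | ((p | r) U !s))=False G(G(p))=False G(p)=False p=True ((p | r) U !s)=False (p | r)=True r=False !s=False s=True
s_1={q,s}: (G(G(p)) | ((p | r) U !s))=False G(G(p))=False G(p)=False p=False ((p | r) U !s)=False (p | r)=False r=False !s=False s=True
s_2={p,r}: (G(G(p)) | ((p | r) U !s))=True G(G(p))=False G(p)=False p=True ((p | r) U !s)=True (p | r)=True r=True !s=True s=False
s_3={}: (G(G(p)) | ((p | r) U !s))=True G(G(p))=False G(p)=False p=False ((p | r) U !s)=True (p | r)=False r=False !s=True s=False
s_4={p}: (G(G(p)) | ((p | r) U !s))=True G(G(p))=True G(p)=True p=True ((p | r) U !s)=True (p | r)=True r=False !s=True s=False
Evaluating at position 2: result = True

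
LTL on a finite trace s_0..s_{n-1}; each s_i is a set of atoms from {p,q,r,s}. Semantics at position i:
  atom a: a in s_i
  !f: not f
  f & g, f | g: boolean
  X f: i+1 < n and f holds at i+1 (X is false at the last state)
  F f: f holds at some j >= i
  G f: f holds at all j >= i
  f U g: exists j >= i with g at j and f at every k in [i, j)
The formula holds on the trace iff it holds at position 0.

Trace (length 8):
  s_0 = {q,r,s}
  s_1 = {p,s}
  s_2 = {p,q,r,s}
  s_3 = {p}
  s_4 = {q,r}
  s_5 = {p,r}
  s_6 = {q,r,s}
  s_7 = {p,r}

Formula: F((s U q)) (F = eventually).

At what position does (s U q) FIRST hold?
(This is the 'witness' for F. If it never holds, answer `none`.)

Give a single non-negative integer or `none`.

s_0={q,r,s}: (s U q)=True s=True q=True
s_1={p,s}: (s U q)=True s=True q=False
s_2={p,q,r,s}: (s U q)=True s=True q=True
s_3={p}: (s U q)=False s=False q=False
s_4={q,r}: (s U q)=True s=False q=True
s_5={p,r}: (s U q)=False s=False q=False
s_6={q,r,s}: (s U q)=True s=True q=True
s_7={p,r}: (s U q)=False s=False q=False
F((s U q)) holds; first witness at position 0.

Answer: 0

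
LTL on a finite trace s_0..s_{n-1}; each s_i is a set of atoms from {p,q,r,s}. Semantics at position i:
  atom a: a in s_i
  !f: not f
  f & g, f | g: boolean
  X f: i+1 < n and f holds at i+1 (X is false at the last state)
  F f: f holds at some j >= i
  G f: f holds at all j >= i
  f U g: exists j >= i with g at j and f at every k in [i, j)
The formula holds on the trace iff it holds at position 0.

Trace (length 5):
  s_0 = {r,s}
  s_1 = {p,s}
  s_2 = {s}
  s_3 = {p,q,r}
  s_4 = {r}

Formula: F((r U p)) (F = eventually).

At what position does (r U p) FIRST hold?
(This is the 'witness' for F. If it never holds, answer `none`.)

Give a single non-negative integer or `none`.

s_0={r,s}: (r U p)=True r=True p=False
s_1={p,s}: (r U p)=True r=False p=True
s_2={s}: (r U p)=False r=False p=False
s_3={p,q,r}: (r U p)=True r=True p=True
s_4={r}: (r U p)=False r=True p=False
F((r U p)) holds; first witness at position 0.

Answer: 0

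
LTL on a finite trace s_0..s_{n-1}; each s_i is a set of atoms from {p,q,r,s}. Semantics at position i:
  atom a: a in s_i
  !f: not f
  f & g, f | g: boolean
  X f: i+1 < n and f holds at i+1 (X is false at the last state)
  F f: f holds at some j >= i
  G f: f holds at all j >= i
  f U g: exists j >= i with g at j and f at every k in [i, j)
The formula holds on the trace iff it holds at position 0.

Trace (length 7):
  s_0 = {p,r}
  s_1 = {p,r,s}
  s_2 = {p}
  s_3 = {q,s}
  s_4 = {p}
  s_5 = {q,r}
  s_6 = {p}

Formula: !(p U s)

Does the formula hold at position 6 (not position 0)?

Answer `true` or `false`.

s_0={p,r}: !(p U s)=False (p U s)=True p=True s=False
s_1={p,r,s}: !(p U s)=False (p U s)=True p=True s=True
s_2={p}: !(p U s)=False (p U s)=True p=True s=False
s_3={q,s}: !(p U s)=False (p U s)=True p=False s=True
s_4={p}: !(p U s)=True (p U s)=False p=True s=False
s_5={q,r}: !(p U s)=True (p U s)=False p=False s=False
s_6={p}: !(p U s)=True (p U s)=False p=True s=False
Evaluating at position 6: result = True

Answer: true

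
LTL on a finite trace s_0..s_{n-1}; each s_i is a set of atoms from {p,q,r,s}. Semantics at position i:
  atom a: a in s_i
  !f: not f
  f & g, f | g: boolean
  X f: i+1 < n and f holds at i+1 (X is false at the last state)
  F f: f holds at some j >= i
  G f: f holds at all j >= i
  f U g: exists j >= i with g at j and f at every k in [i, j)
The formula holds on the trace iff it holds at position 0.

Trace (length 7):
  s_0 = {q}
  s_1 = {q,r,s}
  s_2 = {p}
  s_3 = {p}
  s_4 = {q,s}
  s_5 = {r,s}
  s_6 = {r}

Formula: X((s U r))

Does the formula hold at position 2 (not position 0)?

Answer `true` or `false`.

s_0={q}: X((s U r))=True (s U r)=False s=False r=False
s_1={q,r,s}: X((s U r))=False (s U r)=True s=True r=True
s_2={p}: X((s U r))=False (s U r)=False s=False r=False
s_3={p}: X((s U r))=True (s U r)=False s=False r=False
s_4={q,s}: X((s U r))=True (s U r)=True s=True r=False
s_5={r,s}: X((s U r))=True (s U r)=True s=True r=True
s_6={r}: X((s U r))=False (s U r)=True s=False r=True
Evaluating at position 2: result = False

Answer: false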